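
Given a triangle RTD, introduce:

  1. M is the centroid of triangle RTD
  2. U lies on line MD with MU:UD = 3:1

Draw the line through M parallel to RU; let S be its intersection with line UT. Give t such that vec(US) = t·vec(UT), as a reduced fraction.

t = 3/10

Choose coordinates R = (0, 0), T = (1, 0), D = (0, 1).
1. M is the centroid of triangle RTD ⇒ M = (1/3, 1/3)
2. U lies on line MD with MU:UD = 3:1 ⇒ U = (1/12, 5/6)
through M parallel to RU: direction (1/12, 5/6); meets UT at S = (43/120, 7/12)
S = U + t·(T−U) with t = 3/10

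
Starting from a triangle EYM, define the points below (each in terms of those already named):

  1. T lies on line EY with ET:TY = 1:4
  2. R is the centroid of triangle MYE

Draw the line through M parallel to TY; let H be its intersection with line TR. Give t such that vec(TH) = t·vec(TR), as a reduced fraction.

t = 3

Work in coordinates with E = (0, 0), Y = (1, 0), M = (0, 1).
1. T lies on line EY with ET:TY = 1:4 ⇒ T = (1/5, 0)
2. R is the centroid of triangle MYE ⇒ R = (1/3, 1/3)
through M parallel to TY: direction (4/5, 0); meets TR at H = (3/5, 1)
H = T + t·(R−T) with t = 3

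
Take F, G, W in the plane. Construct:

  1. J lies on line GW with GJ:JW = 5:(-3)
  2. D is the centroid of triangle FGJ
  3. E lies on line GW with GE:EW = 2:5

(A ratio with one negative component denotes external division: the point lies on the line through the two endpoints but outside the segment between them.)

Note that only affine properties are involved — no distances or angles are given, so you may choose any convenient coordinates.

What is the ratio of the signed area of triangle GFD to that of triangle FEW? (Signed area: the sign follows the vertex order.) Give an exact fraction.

Set F = (0, 0), G = (1, 0), W = (0, 1); any affine frame gives the same invariant.
1. J lies on line GW with GJ:JW = 5:(-3) ⇒ J = (-3/2, 5/2)
2. D is the centroid of triangle FGJ ⇒ D = (-1/6, 5/6)
3. E lies on line GW with GE:EW = 2:5 ⇒ E = (5/7, 2/7)
2·[GFD] = -5/6, 2·[FEW] = 5/7
[GFD]:[FEW] = -5/6:5/7 = -7/6

[GFD]:[FEW] = -7/6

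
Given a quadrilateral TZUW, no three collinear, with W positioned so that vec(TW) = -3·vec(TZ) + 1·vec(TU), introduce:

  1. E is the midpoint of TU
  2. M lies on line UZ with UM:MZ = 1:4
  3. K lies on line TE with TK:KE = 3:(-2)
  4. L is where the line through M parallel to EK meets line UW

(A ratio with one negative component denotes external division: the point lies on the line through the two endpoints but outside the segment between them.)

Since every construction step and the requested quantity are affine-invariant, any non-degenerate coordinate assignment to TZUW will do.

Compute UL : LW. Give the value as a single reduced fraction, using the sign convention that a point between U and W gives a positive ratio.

UL:LW = -1/16

Assign T = (0, 0), Z = (1, 0), U = (0, 1), W = (-3, 1) — the answer is frame-independent, so this choice is without loss of generality.
1. E is the midpoint of TU ⇒ E = (0, 1/2)
2. M lies on line UZ with UM:MZ = 1:4 ⇒ M = (1/5, 4/5)
3. K lies on line TE with TK:KE = 3:(-2) ⇒ K = (0, 3/2)
4. L is where the line through M parallel to EK meets line UW ⇒ L = (1/5, 1)
L = U + t·(W−U) with t = -1/15, so UL:LW = t:(1−t) = -1/15:16/15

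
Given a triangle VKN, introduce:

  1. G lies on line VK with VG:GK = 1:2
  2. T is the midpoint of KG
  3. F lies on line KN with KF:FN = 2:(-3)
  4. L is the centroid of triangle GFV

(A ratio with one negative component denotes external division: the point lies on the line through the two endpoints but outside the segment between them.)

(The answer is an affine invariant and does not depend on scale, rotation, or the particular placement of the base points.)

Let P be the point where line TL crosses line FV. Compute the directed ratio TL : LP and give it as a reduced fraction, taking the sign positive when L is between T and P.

TL:LP = 5

Choose coordinates V = (0, 0), K = (1, 0), N = (0, 1).
1. G lies on line VK with VG:GK = 1:2 ⇒ G = (1/3, 0)
2. T is the midpoint of KG ⇒ T = (2/3, 0)
3. F lies on line KN with KF:FN = 2:(-3) ⇒ F = (3, -2)
4. L is the centroid of triangle GFV ⇒ L = (10/9, -2/3)
line TL meets FV at P = (6/5, -4/5)
L = T + t·(P−T) with t = 5/6, so TL:LP = 5/6:1/6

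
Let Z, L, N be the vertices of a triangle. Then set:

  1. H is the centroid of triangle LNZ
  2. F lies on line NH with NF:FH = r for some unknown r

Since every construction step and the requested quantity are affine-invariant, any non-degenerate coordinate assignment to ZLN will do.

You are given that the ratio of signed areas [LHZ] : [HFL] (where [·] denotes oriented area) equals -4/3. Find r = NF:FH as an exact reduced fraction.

r = 1/3

Choose coordinates Z = (0, 0), L = (1, 0), N = (0, 1).
1. H is the centroid of triangle LNZ ⇒ H = (1/3, 1/3)
2. With NF:FH = r, write λ = r/(r+1) so F = N + λ·(H−N); F is affine-linear in λ
Every point depending on F is an affine combination of F and λ-independent points, so each such coordinate is linear in λ; the λ² term in each signed area is a multiple of (H−N)×(H−N) = 0, so 2·[LHZ] and 2·[HFL] are each linear in λ. Evaluating at λ=0 and λ=1:
  2·[LHZ] = 1/3,   2·[HFL] = 1/3·λ − 1/3
So [LHZ]:[HFL] = (1/3) / (1/3·λ − 1/3). Setting this equal to -4/3:
  1/3 = -4/3·(1/3·λ − 1/3)  ⇒  λ = 1/4
Then r = λ/(1−λ) = (1/4)/(3/4) = 1/3. Check: with r = 1/3, F = (1/12, 5/6) and [LHZ]:[HFL] = -4/3 as required.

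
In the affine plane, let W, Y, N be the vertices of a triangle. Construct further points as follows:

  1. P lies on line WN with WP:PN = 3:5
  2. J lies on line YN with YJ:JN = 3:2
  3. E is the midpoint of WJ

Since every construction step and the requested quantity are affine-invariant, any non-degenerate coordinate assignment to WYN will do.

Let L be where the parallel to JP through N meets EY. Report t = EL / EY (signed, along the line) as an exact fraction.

t = -13/12

Assign W = (0, 0), Y = (1, 0), N = (0, 1) — the answer is frame-independent, so this choice is without loss of generality.
1. P lies on line WN with WP:PN = 3:5 ⇒ P = (0, 3/8)
2. J lies on line YN with YJ:JN = 3:2 ⇒ J = (2/5, 3/5)
3. E is the midpoint of WJ ⇒ E = (1/5, 3/10)
through N parallel to JP: direction (-2/5, -9/40); meets EY at L = (-2/3, 5/8)
L = E + t·(Y−E) with t = -13/12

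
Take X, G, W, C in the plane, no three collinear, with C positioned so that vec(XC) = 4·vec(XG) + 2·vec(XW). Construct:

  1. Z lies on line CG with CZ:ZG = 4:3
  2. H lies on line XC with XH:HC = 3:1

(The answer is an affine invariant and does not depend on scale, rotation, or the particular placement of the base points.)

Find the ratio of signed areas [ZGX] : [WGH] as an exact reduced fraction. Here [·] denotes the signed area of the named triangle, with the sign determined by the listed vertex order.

Choose coordinates X = (0, 0), G = (1, 0), W = (0, 1), C = (4, 2).
1. Z lies on line CG with CZ:ZG = 4:3 ⇒ Z = (16/7, 6/7)
2. H lies on line XC with XH:HC = 3:1 ⇒ H = (3, 3/2)
2·[ZGX] = -6/7, 2·[WGH] = 7/2
[ZGX]:[WGH] = -6/7:7/2 = -12/49

[ZGX]:[WGH] = -12/49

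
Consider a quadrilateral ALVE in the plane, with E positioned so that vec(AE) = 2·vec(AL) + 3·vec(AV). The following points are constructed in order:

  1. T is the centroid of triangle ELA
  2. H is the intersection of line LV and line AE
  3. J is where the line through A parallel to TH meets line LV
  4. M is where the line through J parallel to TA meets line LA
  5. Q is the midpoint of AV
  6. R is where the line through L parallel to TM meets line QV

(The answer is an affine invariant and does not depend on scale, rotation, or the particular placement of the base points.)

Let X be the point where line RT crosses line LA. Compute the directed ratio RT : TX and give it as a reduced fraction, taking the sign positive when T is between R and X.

Work in coordinates with A = (0, 0), L = (1, 0), V = (0, 1), E = (2, 3).
1. T is the centroid of triangle ELA ⇒ T = (1, 1)
2. H is the intersection of line LV and line AE ⇒ H = (2/5, 3/5)
3. J is where the line through A parallel to TH meets line LV ⇒ J = (3/5, 2/5)
4. M is where the line through J parallel to TA meets line LA ⇒ M = (1/5, 0)
5. Q is the midpoint of AV ⇒ Q = (0, 1/2)
6. R is where the line through L parallel to TM meets line QV ⇒ R = (0, -5/4)
line RT meets LA at X = (5/9, 0)
T = R + t·(X−R) with t = 9/5, so RT:TX = 9/5:-4/5

RT:TX = -9/4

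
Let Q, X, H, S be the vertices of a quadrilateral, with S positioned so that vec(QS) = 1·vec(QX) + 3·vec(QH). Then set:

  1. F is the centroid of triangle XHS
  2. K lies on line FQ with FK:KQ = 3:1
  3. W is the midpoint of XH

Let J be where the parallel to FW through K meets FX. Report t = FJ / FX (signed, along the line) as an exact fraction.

t = -1/2

Assign Q = (0, 0), X = (1, 0), H = (0, 1), S = (1, 3) — the answer is frame-independent, so this choice is without loss of generality.
1. F is the centroid of triangle XHS ⇒ F = (2/3, 4/3)
2. K lies on line FQ with FK:KQ = 3:1 ⇒ K = (1/6, 1/3)
3. W is the midpoint of XH ⇒ W = (1/2, 1/2)
through K parallel to FW: direction (-1/6, -5/6); meets FX at J = (1/2, 2)
J = F + t·(X−F) with t = -1/2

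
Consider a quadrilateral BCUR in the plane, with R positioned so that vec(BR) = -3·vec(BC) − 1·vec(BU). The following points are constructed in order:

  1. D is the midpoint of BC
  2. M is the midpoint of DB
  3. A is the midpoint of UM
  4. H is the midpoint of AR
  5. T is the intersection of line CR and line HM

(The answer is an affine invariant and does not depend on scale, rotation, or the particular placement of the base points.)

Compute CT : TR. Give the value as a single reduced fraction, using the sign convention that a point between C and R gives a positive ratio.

CT:TR = -3/14

Set B = (0, 0), C = (1, 0), U = (0, 1), R = (-3, -1); any affine frame gives the same invariant.
1. D is the midpoint of BC ⇒ D = (1/2, 0)
2. M is the midpoint of DB ⇒ M = (1/4, 0)
3. A is the midpoint of UM ⇒ A = (1/8, 1/2)
4. H is the midpoint of AR ⇒ H = (-23/16, -1/4)
5. T is the intersection of line CR and line HM ⇒ T = (23/11, 3/11)
T = C + t·(R−C) with t = -3/11, so CT:TR = t:(1−t) = -3/11:14/11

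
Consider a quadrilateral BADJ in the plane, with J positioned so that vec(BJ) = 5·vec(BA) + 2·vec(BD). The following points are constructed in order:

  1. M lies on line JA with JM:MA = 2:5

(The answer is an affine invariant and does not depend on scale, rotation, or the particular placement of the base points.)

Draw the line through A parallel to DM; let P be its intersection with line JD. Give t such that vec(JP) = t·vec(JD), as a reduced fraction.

Set B = (0, 0), A = (1, 0), D = (0, 1), J = (5, 2); any affine frame gives the same invariant.
1. M lies on line JA with JM:MA = 2:5 ⇒ M = (27/7, 10/7)
through A parallel to DM: direction (27/7, 3/7); meets JD at P = (-25/2, -3/2)
P = J + t·(D−J) with t = 7/2

t = 7/2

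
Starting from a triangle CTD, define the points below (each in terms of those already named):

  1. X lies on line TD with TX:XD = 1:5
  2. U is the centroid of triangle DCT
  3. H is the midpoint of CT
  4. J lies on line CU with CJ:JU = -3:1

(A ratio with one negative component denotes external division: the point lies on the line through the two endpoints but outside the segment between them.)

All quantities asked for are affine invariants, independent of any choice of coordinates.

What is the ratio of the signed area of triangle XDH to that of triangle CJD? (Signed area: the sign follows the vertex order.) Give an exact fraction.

Set C = (0, 0), T = (1, 0), D = (0, 1); any affine frame gives the same invariant.
1. X lies on line TD with TX:XD = 1:5 ⇒ X = (5/6, 1/6)
2. U is the centroid of triangle DCT ⇒ U = (1/3, 1/3)
3. H is the midpoint of CT ⇒ H = (1/2, 0)
4. J lies on line CU with CJ:JU = -3:1 ⇒ J = (1/2, 1/2)
2·[XDH] = 5/12, 2·[CJD] = 1/2
[XDH]:[CJD] = 5/12:1/2 = 5/6

[XDH]:[CJD] = 5/6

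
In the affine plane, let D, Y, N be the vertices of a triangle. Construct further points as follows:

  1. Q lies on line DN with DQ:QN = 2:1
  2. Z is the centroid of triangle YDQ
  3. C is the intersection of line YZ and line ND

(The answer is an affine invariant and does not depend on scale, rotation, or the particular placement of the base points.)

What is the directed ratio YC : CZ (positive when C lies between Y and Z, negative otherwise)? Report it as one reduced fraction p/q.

Work in coordinates with D = (0, 0), Y = (1, 0), N = (0, 1).
1. Q lies on line DN with DQ:QN = 2:1 ⇒ Q = (0, 2/3)
2. Z is the centroid of triangle YDQ ⇒ Z = (1/3, 2/9)
3. C is the intersection of line YZ and line ND ⇒ C = (0, 1/3)
C = Y + t·(Z−Y) with t = 3/2, so YC:CZ = t:(1−t) = 3/2:-1/2

YC:CZ = -3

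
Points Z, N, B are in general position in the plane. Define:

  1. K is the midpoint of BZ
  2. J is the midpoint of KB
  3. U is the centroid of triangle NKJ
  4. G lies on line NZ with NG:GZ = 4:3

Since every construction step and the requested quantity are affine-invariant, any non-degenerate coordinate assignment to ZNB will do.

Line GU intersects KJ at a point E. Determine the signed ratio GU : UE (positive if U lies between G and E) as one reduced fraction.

GU:UE = 2/7

Set Z = (0, 0), N = (1, 0), B = (0, 1); any affine frame gives the same invariant.
1. K is the midpoint of BZ ⇒ K = (0, 1/2)
2. J is the midpoint of KB ⇒ J = (0, 3/4)
3. U is the centroid of triangle NKJ ⇒ U = (1/3, 5/12)
4. G lies on line NZ with NG:GZ = 4:3 ⇒ G = (3/7, 0)
line GU meets KJ at E = (0, 15/8)
U = G + t·(E−G) with t = 2/9, so GU:UE = 2/9:7/9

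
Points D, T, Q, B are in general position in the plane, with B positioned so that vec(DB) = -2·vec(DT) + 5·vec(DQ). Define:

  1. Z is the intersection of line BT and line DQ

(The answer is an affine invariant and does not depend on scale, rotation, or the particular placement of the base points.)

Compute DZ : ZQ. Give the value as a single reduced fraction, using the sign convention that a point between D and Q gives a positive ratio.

Choose coordinates D = (0, 0), T = (1, 0), Q = (0, 1), B = (-2, 5).
1. Z is the intersection of line BT and line DQ ⇒ Z = (0, 5/3)
Z = D + t·(Q−D) with t = 5/3, so DZ:ZQ = t:(1−t) = 5/3:-2/3

DZ:ZQ = -5/2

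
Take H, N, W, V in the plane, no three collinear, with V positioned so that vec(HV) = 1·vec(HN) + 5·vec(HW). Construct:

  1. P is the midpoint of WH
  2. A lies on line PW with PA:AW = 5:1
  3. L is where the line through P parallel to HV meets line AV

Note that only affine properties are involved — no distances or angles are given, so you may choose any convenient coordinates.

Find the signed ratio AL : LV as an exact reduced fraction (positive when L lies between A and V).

Assign H = (0, 0), N = (1, 0), W = (0, 1), V = (1, 5) — the answer is frame-independent, so this choice is without loss of generality.
1. P is the midpoint of WH ⇒ P = (0, 1/2)
2. A lies on line PW with PA:AW = 5:1 ⇒ A = (0, 11/12)
3. L is where the line through P parallel to HV meets line AV ⇒ L = (5/11, 61/22)
L = A + t·(V−A) with t = 5/11, so AL:LV = t:(1−t) = 5/11:6/11

AL:LV = 5/6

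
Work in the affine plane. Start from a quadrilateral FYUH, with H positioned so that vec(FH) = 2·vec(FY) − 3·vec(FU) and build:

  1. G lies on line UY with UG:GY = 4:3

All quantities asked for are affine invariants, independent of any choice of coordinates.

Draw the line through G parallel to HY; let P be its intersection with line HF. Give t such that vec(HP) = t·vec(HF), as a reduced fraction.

t = 2/7

Set F = (0, 0), Y = (1, 0), U = (0, 1), H = (2, -3); any affine frame gives the same invariant.
1. G lies on line UY with UG:GY = 4:3 ⇒ G = (4/7, 3/7)
through G parallel to HY: direction (-1, 3); meets HF at P = (10/7, -15/7)
P = H + t·(F−H) with t = 2/7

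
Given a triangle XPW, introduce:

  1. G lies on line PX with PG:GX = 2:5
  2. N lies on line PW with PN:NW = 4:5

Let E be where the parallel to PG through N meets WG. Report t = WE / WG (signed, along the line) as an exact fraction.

t = 5/9

Work in coordinates with X = (0, 0), P = (1, 0), W = (0, 1).
1. G lies on line PX with PG:GX = 2:5 ⇒ G = (5/7, 0)
2. N lies on line PW with PN:NW = 4:5 ⇒ N = (5/9, 4/9)
through N parallel to PG: direction (-2/7, 0); meets WG at E = (25/63, 4/9)
E = W + t·(G−W) with t = 5/9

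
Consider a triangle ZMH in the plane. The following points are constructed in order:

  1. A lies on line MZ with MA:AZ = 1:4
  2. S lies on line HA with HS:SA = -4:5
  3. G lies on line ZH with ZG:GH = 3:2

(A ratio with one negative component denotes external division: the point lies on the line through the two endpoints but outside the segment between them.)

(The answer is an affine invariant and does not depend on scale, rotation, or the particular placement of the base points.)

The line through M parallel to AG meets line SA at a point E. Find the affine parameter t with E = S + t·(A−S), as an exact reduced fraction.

t = 37/40

Set Z = (0, 0), M = (1, 0), H = (0, 1); any affine frame gives the same invariant.
1. A lies on line MZ with MA:AZ = 1:4 ⇒ A = (4/5, 0)
2. S lies on line HA with HS:SA = -4:5 ⇒ S = (-16/5, 5)
3. G lies on line ZH with ZG:GH = 3:2 ⇒ G = (0, 3/5)
through M parallel to AG: direction (-4/5, 3/5); meets SA at E = (1/2, 3/8)
E = S + t·(A−S) with t = 37/40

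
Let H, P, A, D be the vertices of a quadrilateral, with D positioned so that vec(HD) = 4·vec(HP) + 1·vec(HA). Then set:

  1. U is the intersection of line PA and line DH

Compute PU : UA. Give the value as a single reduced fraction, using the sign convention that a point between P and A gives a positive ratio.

Choose coordinates H = (0, 0), P = (1, 0), A = (0, 1), D = (4, 1).
1. U is the intersection of line PA and line DH ⇒ U = (4/5, 1/5)
U = P + t·(A−P) with t = 1/5, so PU:UA = t:(1−t) = 1/5:4/5

PU:UA = 1/4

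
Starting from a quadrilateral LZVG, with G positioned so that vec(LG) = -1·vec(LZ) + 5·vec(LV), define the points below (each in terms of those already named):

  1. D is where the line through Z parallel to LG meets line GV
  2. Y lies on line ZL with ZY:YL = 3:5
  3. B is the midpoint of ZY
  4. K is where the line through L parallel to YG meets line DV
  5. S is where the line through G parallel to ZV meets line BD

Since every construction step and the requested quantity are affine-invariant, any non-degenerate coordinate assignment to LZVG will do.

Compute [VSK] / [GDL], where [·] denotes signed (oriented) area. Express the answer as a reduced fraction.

Assign L = (0, 0), Z = (1, 0), V = (0, 1), G = (-1, 5) — the answer is frame-independent, so this choice is without loss of generality.
1. D is where the line through Z parallel to LG meets line GV ⇒ D = (4, -15)
2. Y lies on line ZL with ZY:YL = 3:5 ⇒ Y = (5/8, 0)
3. B is the midpoint of ZY ⇒ B = (13/16, 0)
4. K is where the line through L parallel to YG meets line DV ⇒ K = (13/12, -10/3)
5. S is where the line through G parallel to ZV meets line BD ⇒ S = (-1/21, 85/21)
2·[VSK] = -65/21, 2·[GDL] = -5
[VSK]:[GDL] = -65/21:-5 = 13/21

[VSK]:[GDL] = 13/21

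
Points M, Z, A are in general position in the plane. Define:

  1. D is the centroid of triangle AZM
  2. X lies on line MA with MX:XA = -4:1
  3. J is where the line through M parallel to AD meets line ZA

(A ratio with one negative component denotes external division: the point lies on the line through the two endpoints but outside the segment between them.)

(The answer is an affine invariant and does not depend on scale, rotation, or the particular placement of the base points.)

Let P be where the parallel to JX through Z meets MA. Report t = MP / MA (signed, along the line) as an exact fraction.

Work in coordinates with M = (0, 0), Z = (1, 0), A = (0, 1).
1. D is the centroid of triangle AZM ⇒ D = (1/3, 1/3)
2. X lies on line MA with MX:XA = -4:1 ⇒ X = (0, 4/3)
3. J is where the line through M parallel to AD meets line ZA ⇒ J = (-1, 2)
through Z parallel to JX: direction (1, -2/3); meets MA at P = (0, 2/3)
P = M + t·(A−M) with t = 2/3

t = 2/3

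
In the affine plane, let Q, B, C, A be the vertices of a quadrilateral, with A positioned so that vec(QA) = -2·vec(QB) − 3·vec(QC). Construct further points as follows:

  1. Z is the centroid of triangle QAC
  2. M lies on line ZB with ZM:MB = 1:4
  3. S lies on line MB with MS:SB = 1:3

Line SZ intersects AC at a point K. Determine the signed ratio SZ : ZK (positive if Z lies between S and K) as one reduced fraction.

Set Q = (0, 0), B = (1, 0), C = (0, 1), A = (-2, -3); any affine frame gives the same invariant.
1. Z is the centroid of triangle QAC ⇒ Z = (-2/3, -2/3)
2. M lies on line ZB with ZM:MB = 1:4 ⇒ M = (-1/3, -8/15)
3. S lies on line MB with MS:SB = 1:3 ⇒ S = (0, -2/5)
line SZ meets AC at K = (-7/8, -3/4)
Z = S + t·(K−S) with t = 16/21, so SZ:ZK = 16/21:5/21

SZ:ZK = 16/5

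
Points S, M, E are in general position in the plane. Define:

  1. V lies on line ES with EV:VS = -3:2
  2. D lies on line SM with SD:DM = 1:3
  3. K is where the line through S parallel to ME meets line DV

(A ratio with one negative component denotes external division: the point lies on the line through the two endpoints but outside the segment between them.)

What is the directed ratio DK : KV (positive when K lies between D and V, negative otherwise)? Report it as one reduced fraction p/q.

Choose coordinates S = (0, 0), M = (1, 0), E = (0, 1).
1. V lies on line ES with EV:VS = -3:2 ⇒ V = (0, -2)
2. D lies on line SM with SD:DM = 1:3 ⇒ D = (1/4, 0)
3. K is where the line through S parallel to ME meets line DV ⇒ K = (2/9, -2/9)
K = D + t·(V−D) with t = 1/9, so DK:KV = t:(1−t) = 1/9:8/9

DK:KV = 1/8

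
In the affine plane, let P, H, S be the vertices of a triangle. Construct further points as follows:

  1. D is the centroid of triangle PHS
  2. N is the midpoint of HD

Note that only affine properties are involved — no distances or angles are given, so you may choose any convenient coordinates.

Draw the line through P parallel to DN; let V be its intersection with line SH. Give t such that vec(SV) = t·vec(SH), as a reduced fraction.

Assign P = (0, 0), H = (1, 0), S = (0, 1) — the answer is frame-independent, so this choice is without loss of generality.
1. D is the centroid of triangle PHS ⇒ D = (1/3, 1/3)
2. N is the midpoint of HD ⇒ N = (2/3, 1/6)
through P parallel to DN: direction (1/3, -1/6); meets SH at V = (2, -1)
V = S + t·(H−S) with t = 2

t = 2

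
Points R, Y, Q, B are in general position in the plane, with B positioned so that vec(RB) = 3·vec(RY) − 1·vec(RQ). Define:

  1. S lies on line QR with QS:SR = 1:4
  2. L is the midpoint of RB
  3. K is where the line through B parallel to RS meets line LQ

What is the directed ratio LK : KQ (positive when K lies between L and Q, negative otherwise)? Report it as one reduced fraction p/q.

LK:KQ = -1/2

Choose coordinates R = (0, 0), Y = (1, 0), Q = (0, 1), B = (3, -1).
1. S lies on line QR with QS:SR = 1:4 ⇒ S = (0, 4/5)
2. L is the midpoint of RB ⇒ L = (3/2, -1/2)
3. K is where the line through B parallel to RS meets line LQ ⇒ K = (3, -2)
K = L + t·(Q−L) with t = -1, so LK:KQ = t:(1−t) = -1:2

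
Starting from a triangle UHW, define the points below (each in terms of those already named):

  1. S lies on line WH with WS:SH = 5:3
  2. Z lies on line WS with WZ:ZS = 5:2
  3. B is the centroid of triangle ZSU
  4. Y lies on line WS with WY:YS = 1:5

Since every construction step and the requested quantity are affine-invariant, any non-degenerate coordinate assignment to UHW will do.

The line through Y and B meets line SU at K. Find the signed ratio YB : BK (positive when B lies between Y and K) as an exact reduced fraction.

YB:BK = 31/4

Choose coordinates U = (0, 0), H = (1, 0), W = (0, 1).
1. S lies on line WH with WS:SH = 5:3 ⇒ S = (5/8, 3/8)
2. Z lies on line WS with WZ:ZS = 5:2 ⇒ Z = (25/56, 31/56)
3. B is the centroid of triangle ZSU ⇒ B = (5/14, 13/42)
4. Y lies on line WS with WY:YS = 1:5 ⇒ Y = (5/48, 43/48)
line YB meets SU at K = (145/372, 29/124)
B = Y + t·(K−Y) with t = 31/35, so YB:BK = 31/35:4/35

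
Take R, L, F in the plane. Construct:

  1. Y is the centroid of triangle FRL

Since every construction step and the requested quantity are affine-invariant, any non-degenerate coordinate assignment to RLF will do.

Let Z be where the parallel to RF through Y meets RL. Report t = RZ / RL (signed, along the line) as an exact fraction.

t = 1/3

Work in coordinates with R = (0, 0), L = (1, 0), F = (0, 1).
1. Y is the centroid of triangle FRL ⇒ Y = (1/3, 1/3)
through Y parallel to RF: direction (0, 1); meets RL at Z = (1/3, 0)
Z = R + t·(L−R) with t = 1/3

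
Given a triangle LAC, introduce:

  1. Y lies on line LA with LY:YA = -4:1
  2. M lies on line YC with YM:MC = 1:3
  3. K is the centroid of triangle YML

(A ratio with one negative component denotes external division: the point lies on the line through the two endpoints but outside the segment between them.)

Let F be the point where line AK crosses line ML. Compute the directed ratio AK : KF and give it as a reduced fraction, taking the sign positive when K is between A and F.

AK:KF = 5/4

Work in coordinates with L = (0, 0), A = (1, 0), C = (0, 1).
1. Y lies on line LA with LY:YA = -4:1 ⇒ Y = (4/3, 0)
2. M lies on line YC with YM:MC = 1:3 ⇒ M = (1, 1/4)
3. K is the centroid of triangle YML ⇒ K = (7/9, 1/12)
line AK meets ML at F = (3/5, 3/20)
K = A + t·(F−A) with t = 5/9, so AK:KF = 5/9:4/9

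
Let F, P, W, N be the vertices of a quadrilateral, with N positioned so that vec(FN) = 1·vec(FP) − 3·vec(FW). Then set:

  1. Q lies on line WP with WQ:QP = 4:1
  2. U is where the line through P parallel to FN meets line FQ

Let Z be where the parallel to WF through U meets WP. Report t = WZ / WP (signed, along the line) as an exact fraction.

t = 12/13

Assign F = (0, 0), P = (1, 0), W = (0, 1), N = (1, -3) — the answer is frame-independent, so this choice is without loss of generality.
1. Q lies on line WP with WQ:QP = 4:1 ⇒ Q = (4/5, 1/5)
2. U is where the line through P parallel to FN meets line FQ ⇒ U = (12/13, 3/13)
through U parallel to WF: direction (0, -1); meets WP at Z = (12/13, 1/13)
Z = W + t·(P−W) with t = 12/13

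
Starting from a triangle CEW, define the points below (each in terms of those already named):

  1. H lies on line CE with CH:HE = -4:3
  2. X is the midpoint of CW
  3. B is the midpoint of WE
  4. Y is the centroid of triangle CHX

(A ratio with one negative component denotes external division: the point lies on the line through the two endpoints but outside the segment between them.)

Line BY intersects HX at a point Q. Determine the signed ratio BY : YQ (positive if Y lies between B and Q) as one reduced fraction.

Assign C = (0, 0), E = (1, 0), W = (0, 1) — the answer is frame-independent, so this choice is without loss of generality.
1. H lies on line CE with CH:HE = -4:3 ⇒ H = (4, 0)
2. X is the midpoint of CW ⇒ X = (0, 1/2)
3. B is the midpoint of WE ⇒ B = (1/2, 1/2)
4. Y is the centroid of triangle CHX ⇒ Y = (4/3, 1/6)
line BY meets HX at Q = (8/11, 9/22)
Y = B + t·(Q−B) with t = 11/3, so BY:YQ = 11/3:-8/3

BY:YQ = -11/8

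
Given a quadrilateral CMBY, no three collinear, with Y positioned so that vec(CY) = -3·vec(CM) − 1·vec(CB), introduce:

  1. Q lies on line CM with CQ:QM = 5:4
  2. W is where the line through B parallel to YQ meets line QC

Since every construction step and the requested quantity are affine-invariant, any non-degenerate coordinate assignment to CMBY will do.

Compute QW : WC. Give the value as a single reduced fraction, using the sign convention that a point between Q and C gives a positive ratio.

QW:WC = -37/32

Set C = (0, 0), M = (1, 0), B = (0, 1), Y = (-3, -1); any affine frame gives the same invariant.
1. Q lies on line CM with CQ:QM = 5:4 ⇒ Q = (5/9, 0)
2. W is where the line through B parallel to YQ meets line QC ⇒ W = (-32/9, 0)
W = Q + t·(C−Q) with t = 37/5, so QW:WC = t:(1−t) = 37/5:-32/5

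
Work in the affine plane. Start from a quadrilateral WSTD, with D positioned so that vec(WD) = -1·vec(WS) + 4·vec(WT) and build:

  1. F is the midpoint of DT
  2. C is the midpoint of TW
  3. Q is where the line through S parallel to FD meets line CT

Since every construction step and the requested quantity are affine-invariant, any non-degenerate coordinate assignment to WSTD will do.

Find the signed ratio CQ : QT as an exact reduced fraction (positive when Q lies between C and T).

Work in coordinates with W = (0, 0), S = (1, 0), T = (0, 1), D = (-1, 4).
1. F is the midpoint of DT ⇒ F = (-1/2, 5/2)
2. C is the midpoint of TW ⇒ C = (0, 1/2)
3. Q is where the line through S parallel to FD meets line CT ⇒ Q = (0, 3)
Q = C + t·(T−C) with t = 5, so CQ:QT = t:(1−t) = 5:-4

CQ:QT = -5/4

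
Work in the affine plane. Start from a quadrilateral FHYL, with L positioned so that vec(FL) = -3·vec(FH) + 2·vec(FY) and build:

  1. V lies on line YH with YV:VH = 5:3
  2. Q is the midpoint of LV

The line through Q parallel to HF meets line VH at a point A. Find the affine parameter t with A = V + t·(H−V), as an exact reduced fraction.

t = -13/6

Assign F = (0, 0), H = (1, 0), Y = (0, 1), L = (-3, 2) — the answer is frame-independent, so this choice is without loss of generality.
1. V lies on line YH with YV:VH = 5:3 ⇒ V = (5/8, 3/8)
2. Q is the midpoint of LV ⇒ Q = (-19/16, 19/16)
through Q parallel to HF: direction (-1, 0); meets VH at A = (-3/16, 19/16)
A = V + t·(H−V) with t = -13/6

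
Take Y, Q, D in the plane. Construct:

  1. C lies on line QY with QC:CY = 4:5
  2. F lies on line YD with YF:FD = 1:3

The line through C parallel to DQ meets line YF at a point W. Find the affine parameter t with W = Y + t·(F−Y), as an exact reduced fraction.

Assign Y = (0, 0), Q = (1, 0), D = (0, 1) — the answer is frame-independent, so this choice is without loss of generality.
1. C lies on line QY with QC:CY = 4:5 ⇒ C = (5/9, 0)
2. F lies on line YD with YF:FD = 1:3 ⇒ F = (0, 1/4)
through C parallel to DQ: direction (1, -1); meets YF at W = (0, 5/9)
W = Y + t·(F−Y) with t = 20/9

t = 20/9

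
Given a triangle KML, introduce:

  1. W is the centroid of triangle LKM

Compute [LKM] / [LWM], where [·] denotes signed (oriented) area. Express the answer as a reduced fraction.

Set K = (0, 0), M = (1, 0), L = (0, 1); any affine frame gives the same invariant.
1. W is the centroid of triangle LKM ⇒ W = (1/3, 1/3)
2·[LKM] = 1, 2·[LWM] = 1/3
[LKM]:[LWM] = 1:1/3 = 3

[LKM]:[LWM] = 3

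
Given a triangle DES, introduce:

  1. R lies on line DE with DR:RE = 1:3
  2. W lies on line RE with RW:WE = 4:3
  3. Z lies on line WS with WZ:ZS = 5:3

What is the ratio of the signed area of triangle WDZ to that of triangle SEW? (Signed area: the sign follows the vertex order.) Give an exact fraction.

Set D = (0, 0), E = (1, 0), S = (0, 1); any affine frame gives the same invariant.
1. R lies on line DE with DR:RE = 1:3 ⇒ R = (1/4, 0)
2. W lies on line RE with RW:WE = 4:3 ⇒ W = (19/28, 0)
3. Z lies on line WS with WZ:ZS = 5:3 ⇒ Z = (57/224, 5/8)
2·[WDZ] = -95/224, 2·[SEW] = -9/28
[WDZ]:[SEW] = -95/224:-9/28 = 95/72

[WDZ]:[SEW] = 95/72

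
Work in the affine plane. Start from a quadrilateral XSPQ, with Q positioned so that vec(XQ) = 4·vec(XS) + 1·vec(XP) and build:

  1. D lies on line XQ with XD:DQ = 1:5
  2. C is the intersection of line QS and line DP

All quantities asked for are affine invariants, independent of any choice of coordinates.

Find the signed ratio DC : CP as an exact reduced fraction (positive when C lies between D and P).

Assign X = (0, 0), S = (1, 0), P = (0, 1), Q = (4, 1) — the answer is frame-independent, so this choice is without loss of generality.
1. D lies on line XQ with XD:DQ = 1:5 ⇒ D = (2/3, 1/6)
2. C is the intersection of line QS and line DP ⇒ C = (16/19, -1/19)
C = D + t·(P−D) with t = -5/19, so DC:CP = t:(1−t) = -5/19:24/19

DC:CP = -5/24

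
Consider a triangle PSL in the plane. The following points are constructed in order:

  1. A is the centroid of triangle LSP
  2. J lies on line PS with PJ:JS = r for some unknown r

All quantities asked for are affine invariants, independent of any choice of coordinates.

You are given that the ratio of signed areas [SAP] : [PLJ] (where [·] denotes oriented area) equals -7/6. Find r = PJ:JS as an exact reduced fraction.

r = 2/5

Set P = (0, 0), S = (1, 0), L = (0, 1); any affine frame gives the same invariant.
1. A is the centroid of triangle LSP ⇒ A = (1/3, 1/3)
2. With PJ:JS = r, write λ = r/(r+1) so J = P + λ·(S−P); J is affine-linear in λ
Every point depending on J is an affine combination of J and λ-independent points, so each such coordinate is linear in λ; the λ² term in each signed area is a multiple of (S−P)×(S−P) = 0, so 2·[SAP] and 2·[PLJ] are each linear in λ. Evaluating at λ=0 and λ=1:
  2·[SAP] = 1/3,   2·[PLJ] = −λ
So [SAP]:[PLJ] = (1/3) / (−λ). Setting this equal to -7/6:
  1/3 = -7/6·(−λ)  ⇒  λ = 2/7
Then r = λ/(1−λ) = (2/7)/(5/7) = 2/5. Check: with r = 2/5, J = (2/7, 0) and [SAP]:[PLJ] = -7/6 as required.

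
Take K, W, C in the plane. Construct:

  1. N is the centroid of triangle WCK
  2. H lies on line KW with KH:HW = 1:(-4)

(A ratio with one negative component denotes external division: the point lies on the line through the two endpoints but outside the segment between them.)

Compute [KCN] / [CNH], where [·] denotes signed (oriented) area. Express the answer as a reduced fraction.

Choose coordinates K = (0, 0), W = (1, 0), C = (0, 1).
1. N is the centroid of triangle WCK ⇒ N = (1/3, 1/3)
2. H lies on line KW with KH:HW = 1:(-4) ⇒ H = (-1/3, 0)
2·[KCN] = -1/3, 2·[CNH] = -5/9
[KCN]:[CNH] = -1/3:-5/9 = 3/5

[KCN]:[CNH] = 3/5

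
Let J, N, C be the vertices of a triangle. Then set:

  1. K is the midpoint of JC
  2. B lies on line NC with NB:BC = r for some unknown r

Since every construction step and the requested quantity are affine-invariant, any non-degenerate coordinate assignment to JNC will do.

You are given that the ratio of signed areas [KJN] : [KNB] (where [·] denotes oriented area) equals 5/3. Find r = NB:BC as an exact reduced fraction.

Choose coordinates J = (0, 0), N = (1, 0), C = (0, 1).
1. K is the midpoint of JC ⇒ K = (0, 1/2)
2. With NB:BC = r, write λ = r/(r+1) so B = N + λ·(C−N); B is affine-linear in λ
Every point depending on B is an affine combination of B and λ-independent points, so each such coordinate is linear in λ; the λ² term in each signed area is a multiple of (C−N)×(C−N) = 0, so 2·[KJN] and 2·[KNB] are each linear in λ. Evaluating at λ=0 and λ=1:
  2·[KJN] = 1/2,   2·[KNB] = 1/2·λ
So [KJN]:[KNB] = (1/2) / (1/2·λ). Setting this equal to 5/3:
  1/2 = 5/3·(1/2·λ)  ⇒  λ = 3/5
Then r = λ/(1−λ) = (3/5)/(2/5) = 3/2. Check: with r = 3/2, B = (2/5, 3/5) and [KJN]:[KNB] = 5/3 as required.

r = 3/2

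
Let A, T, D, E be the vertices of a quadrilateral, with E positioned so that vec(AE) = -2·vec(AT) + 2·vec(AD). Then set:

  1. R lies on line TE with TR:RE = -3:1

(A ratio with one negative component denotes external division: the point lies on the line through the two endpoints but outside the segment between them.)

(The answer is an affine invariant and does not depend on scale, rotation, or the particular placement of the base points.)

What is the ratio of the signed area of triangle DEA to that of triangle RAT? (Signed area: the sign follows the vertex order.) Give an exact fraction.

Choose coordinates A = (0, 0), T = (1, 0), D = (0, 1), E = (-2, 2).
1. R lies on line TE with TR:RE = -3:1 ⇒ R = (-7/2, 3)
2·[DEA] = 2, 2·[RAT] = 3
[DEA]:[RAT] = 2:3 = 2/3

[DEA]:[RAT] = 2/3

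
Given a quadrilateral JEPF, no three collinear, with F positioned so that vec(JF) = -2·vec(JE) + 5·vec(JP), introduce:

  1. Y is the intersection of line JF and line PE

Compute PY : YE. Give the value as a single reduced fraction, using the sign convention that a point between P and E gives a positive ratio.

PY:YE = -2/5

Assign J = (0, 0), E = (1, 0), P = (0, 1), F = (-2, 5) — the answer is frame-independent, so this choice is without loss of generality.
1. Y is the intersection of line JF and line PE ⇒ Y = (-2/3, 5/3)
Y = P + t·(E−P) with t = -2/3, so PY:YE = t:(1−t) = -2/3:5/3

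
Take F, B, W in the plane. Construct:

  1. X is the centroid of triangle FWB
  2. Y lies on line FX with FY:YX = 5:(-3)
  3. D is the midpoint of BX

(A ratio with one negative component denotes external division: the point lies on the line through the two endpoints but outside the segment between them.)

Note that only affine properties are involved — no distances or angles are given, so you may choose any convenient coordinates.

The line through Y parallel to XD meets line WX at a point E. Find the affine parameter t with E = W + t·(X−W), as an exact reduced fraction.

t = -1/2

Set F = (0, 0), B = (1, 0), W = (0, 1); any affine frame gives the same invariant.
1. X is the centroid of triangle FWB ⇒ X = (1/3, 1/3)
2. Y lies on line FX with FY:YX = 5:(-3) ⇒ Y = (5/6, 5/6)
3. D is the midpoint of BX ⇒ D = (2/3, 1/6)
through Y parallel to XD: direction (1/3, -1/6); meets WX at E = (-1/6, 4/3)
E = W + t·(X−W) with t = -1/2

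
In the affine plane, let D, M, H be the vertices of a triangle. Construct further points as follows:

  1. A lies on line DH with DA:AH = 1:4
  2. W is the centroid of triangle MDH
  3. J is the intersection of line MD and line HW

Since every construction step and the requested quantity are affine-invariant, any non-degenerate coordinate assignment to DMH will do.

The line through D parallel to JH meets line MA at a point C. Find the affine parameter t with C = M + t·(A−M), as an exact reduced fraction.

t = 10/9

Set D = (0, 0), M = (1, 0), H = (0, 1); any affine frame gives the same invariant.
1. A lies on line DH with DA:AH = 1:4 ⇒ A = (0, 1/5)
2. W is the centroid of triangle MDH ⇒ W = (1/3, 1/3)
3. J is the intersection of line MD and line HW ⇒ J = (1/2, 0)
through D parallel to JH: direction (-1/2, 1); meets MA at C = (-1/9, 2/9)
C = M + t·(A−M) with t = 10/9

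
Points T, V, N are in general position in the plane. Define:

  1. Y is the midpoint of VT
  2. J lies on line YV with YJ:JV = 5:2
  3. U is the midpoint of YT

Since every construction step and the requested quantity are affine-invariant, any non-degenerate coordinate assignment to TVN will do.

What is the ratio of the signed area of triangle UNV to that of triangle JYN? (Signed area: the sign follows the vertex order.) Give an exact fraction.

Choose coordinates T = (0, 0), V = (1, 0), N = (0, 1).
1. Y is the midpoint of VT ⇒ Y = (1/2, 0)
2. J lies on line YV with YJ:JV = 5:2 ⇒ J = (6/7, 0)
3. U is the midpoint of YT ⇒ U = (1/4, 0)
2·[UNV] = -3/4, 2·[JYN] = -5/14
[UNV]:[JYN] = -3/4:-5/14 = 21/10

[UNV]:[JYN] = 21/10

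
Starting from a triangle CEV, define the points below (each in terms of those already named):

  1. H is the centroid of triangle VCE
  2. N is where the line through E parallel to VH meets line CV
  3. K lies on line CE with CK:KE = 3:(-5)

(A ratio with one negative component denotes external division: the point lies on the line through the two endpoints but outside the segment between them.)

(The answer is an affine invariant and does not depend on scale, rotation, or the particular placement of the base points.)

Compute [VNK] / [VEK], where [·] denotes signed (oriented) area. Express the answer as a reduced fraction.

Work in coordinates with C = (0, 0), E = (1, 0), V = (0, 1).
1. H is the centroid of triangle VCE ⇒ H = (1/3, 1/3)
2. N is where the line through E parallel to VH meets line CV ⇒ N = (0, 2)
3. K lies on line CE with CK:KE = 3:(-5) ⇒ K = (-3/2, 0)
2·[VNK] = 3/2, 2·[VEK] = -5/2
[VNK]:[VEK] = 3/2:-5/2 = -3/5

[VNK]:[VEK] = -3/5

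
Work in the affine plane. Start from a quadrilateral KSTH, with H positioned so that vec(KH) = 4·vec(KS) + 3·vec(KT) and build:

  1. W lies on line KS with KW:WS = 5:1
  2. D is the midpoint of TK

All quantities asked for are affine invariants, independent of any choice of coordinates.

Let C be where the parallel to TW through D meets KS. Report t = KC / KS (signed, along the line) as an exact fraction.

Assign K = (0, 0), S = (1, 0), T = (0, 1), H = (4, 3) — the answer is frame-independent, so this choice is without loss of generality.
1. W lies on line KS with KW:WS = 5:1 ⇒ W = (5/6, 0)
2. D is the midpoint of TK ⇒ D = (0, 1/2)
through D parallel to TW: direction (5/6, -1); meets KS at C = (5/12, 0)
C = K + t·(S−K) with t = 5/12

t = 5/12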